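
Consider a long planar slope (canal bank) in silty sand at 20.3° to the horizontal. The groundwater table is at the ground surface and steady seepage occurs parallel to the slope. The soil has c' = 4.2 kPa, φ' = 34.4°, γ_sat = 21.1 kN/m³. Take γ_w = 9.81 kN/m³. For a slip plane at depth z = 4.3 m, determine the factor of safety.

With seepage parallel to the slope and the water table at the surface, the effective normal stress on the slip plane uses the buoyant unit weight γ' = γ_sat − γ_w while the driving shear stress uses γ_sat:
FS = [c' + γ' z cos²β tanφ'] / [γ_sat z sinβ cosβ]
γ' = 21.1 − 9.81 = 11.29 kN/m³
Numerator = 4.2 + 11.29·4.3·cos²20.3°·tan34.4° = 4.2 + 11.29·4.3·0.8796·0.6847 = 33.440 kPa
Denominator = 21.1·4.3·sin20.3°·cos20.3° = 21.1·4.3·0.3469·0.9379 = 29.522 kPa
FS = 33.440 / 29.522 = 1.133

FS = 1.13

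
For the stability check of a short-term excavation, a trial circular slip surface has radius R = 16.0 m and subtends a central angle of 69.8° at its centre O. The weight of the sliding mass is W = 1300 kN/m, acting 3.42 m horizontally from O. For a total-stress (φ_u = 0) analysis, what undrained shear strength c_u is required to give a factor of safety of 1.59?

FS = c_u·L_a·R / (W·d), so c_u = FS·W·d / (L_a·R).
Arc length L_a = R·θ = 16.0·(69.8°·π/180) = 16.0·1.2182 = 19.49 m
c_u = 1.59·1300·3.42 / (19.49·16.0) = 7069.1 / 311.87 = 22.67 kPa

c_u = 22.7 kPa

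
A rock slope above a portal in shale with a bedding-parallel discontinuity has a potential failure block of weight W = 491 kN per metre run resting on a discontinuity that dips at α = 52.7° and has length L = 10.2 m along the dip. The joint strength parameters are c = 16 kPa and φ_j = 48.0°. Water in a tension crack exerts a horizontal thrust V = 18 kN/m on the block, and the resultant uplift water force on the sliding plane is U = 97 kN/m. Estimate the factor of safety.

Resolving the block weight along and normal to the plane and applying the Mohr–Coulomb strength on the joint:
N' = W cosα − U − V sinα = 491·cos52.7° − 97 − 18·sin52.7° = 186.2 kN/m
Driving force T = W sinα + V cosα = 491·sin52.7° + 18·cos52.7° = 401.5 kN/m
Resisting force R = c·L + N'·tanφ_j = 16·10.2 + 186.2·tan48.0° = 163.2 + 206.8 = 370.0 kN/m
FS = R / T = 370.0 / 401.5 = 0.922

FS = 0.92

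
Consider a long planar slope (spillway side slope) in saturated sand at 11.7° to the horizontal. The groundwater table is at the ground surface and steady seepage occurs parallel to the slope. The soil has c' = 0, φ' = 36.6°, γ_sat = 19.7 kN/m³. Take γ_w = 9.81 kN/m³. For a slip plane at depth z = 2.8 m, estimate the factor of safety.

With seepage parallel to the slope and the water table at the surface, the effective normal stress on the slip plane uses the buoyant unit weight γ' = γ_sat − γ_w while the driving shear stress uses γ_sat:
FS = [c' + γ' z cos²β tanφ'] / [γ_sat z sinβ cosβ]
(For c' = 0 this reduces to FS = (γ'/γ_sat)·tanφ'/tanβ.)
γ' = 19.7 − 9.81 = 9.89 kN/m³
Numerator = 0.0 + 9.89·2.8·cos²11.7°·tan36.6° = 0.0 + 9.89·2.8·0.9589·0.7427 = 19.720 kPa
Denominator = 19.7·2.8·sin11.7°·cos11.7° = 19.7·2.8·0.2028·0.9792 = 10.953 kPa
FS = 19.720 / 10.953 = 1.800

FS = 1.80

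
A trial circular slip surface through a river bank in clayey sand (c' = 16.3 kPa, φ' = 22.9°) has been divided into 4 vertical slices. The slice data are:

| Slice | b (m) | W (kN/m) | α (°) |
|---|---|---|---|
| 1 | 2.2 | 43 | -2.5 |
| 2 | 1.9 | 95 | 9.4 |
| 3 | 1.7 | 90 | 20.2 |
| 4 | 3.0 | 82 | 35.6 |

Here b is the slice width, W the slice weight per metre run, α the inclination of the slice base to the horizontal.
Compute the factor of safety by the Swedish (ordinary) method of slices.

FS = 3.01

Ordinary method of slices: FS = Σ[c'·Δl_i + (W_i cosα_i)·tanφ'] / Σ W_i sinα_i, with Δl_i = b_i / cosα_i.
Slice 1: Δl = 2.2/cos(-2.5°) = 2.202 m; N'_1 = 43·cos(-2.5°) = 43.0; c'Δl = 35.89; W sinα = -1.9
Slice 2: Δl = 1.9/cos9.4° = 1.926 m; N'_2 = 95·cos9.4° = 93.7; c'Δl = 31.39; W sinα = 15.5
Slice 3: Δl = 1.7/cos20.2° = 1.811 m; N'_3 = 90·cos20.2° = 84.5; c'Δl = 29.53; W sinα = 31.1
Slice 4: Δl = 3.0/cos35.6° = 3.690 m; N'_4 = 82·cos35.6° = 66.7; c'Δl = 60.14; W sinα = 47.7
Σc'Δl = 157.0 kN/m; ΣN' = 287.8 kN/m; ΣW sinα = 92.5 kN/m
Resisting = 157.0 + 287.8·tan22.9° = 157.0 + 121.6 = 278.5 kN/m
FS = 278.5 / 92.5 = 3.013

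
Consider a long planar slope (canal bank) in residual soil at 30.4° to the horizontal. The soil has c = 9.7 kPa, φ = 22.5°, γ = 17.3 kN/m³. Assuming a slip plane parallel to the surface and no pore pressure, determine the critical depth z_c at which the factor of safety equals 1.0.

z_c = 4.37 m

Setting FS = 1.00 in FS = [c + γz cos²β tanφ] / [γz sinβ cosβ] and solving for z:
z = c / [γ cosβ (FS·sinβ − cosβ·tanφ)]
  = 9.7 / [17.3·cos30.4°·(1.00·sin30.4° − cos30.4°·tan22.5°)]
  = 9.7 / [17.3·0.8625·(1.00·0.5060 − 0.8625·0.4142)]
  = 9.7 / 2.2199 = 4.370 m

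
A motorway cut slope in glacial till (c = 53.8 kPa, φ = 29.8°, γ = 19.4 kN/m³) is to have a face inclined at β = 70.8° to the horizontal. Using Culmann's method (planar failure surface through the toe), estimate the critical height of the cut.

Culmann's analysis gives the critical failure plane at α_cr = (β + φ)/2 = (70.8 + 29.8)/2 = 50.3°, and the critical height
H_c = (4c/γ) · sinβ cosφ / [1 − cos(β − φ)]
    = (4·53.8/19.4) · sin70.8°·cos29.8° / [1 − cos(41.0°)]
    = 11.093 · 0.9444·0.8678 / [1 − 0.7547]
    = 11.093 · 0.8195 / 0.2453
    = 37.06 m

H_c = 37.06 m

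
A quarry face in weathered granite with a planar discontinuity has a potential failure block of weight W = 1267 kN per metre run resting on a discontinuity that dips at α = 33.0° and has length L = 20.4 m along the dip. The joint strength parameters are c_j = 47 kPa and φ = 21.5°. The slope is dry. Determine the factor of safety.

Resolving the block weight along and normal to the plane and applying the Mohr–Coulomb strength on the joint:
N' = W cosα = 1267·cos33.0° = 1062.6 kN/m
Driving force T = W sinα = 1267·sin33.0° = 690.1 kN/m
Resisting force R = c_j·L + N'·tanφ = 47·20.4 + 1062.6·tan21.5° = 958.8 + 418.6 = 1377.4 kN/m
FS = R / T = 1377.4 / 690.1 = 1.996

FS = 2.00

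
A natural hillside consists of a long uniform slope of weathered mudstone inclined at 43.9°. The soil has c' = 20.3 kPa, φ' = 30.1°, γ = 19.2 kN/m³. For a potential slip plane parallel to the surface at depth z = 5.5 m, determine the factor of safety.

FS = 0.99

For an infinite slope with a slip plane parallel to the surface (no pore pressure): FS = [c' + γz cos²β tanφ'] / [γz sinβ cosβ].
γz = 19.2·5.5 = 105.60 kN/m²
Numerator = 20.3 + 105.60·cos²43.9°·tan30.1° = 20.3 + 105.60·0.5192·0.5797 = 52.082 kPa
Denominator = 105.60·sin43.9°·cos43.9° = 105.60·0.6934·0.7206 = 52.761 kPa
FS = 52.082 / 52.761 = 0.987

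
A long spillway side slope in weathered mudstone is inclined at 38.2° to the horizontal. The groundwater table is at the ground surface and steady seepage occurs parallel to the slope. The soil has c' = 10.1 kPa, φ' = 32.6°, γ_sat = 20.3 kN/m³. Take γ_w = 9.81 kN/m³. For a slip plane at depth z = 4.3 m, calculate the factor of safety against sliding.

With seepage parallel to the slope and the water table at the surface, the effective normal stress on the slip plane uses the buoyant unit weight γ' = γ_sat − γ_w while the driving shear stress uses γ_sat:
FS = [c' + γ' z cos²β tanφ'] / [γ_sat z sinβ cosβ]
γ' = 20.3 − 9.81 = 10.49 kN/m³
Numerator = 10.1 + 10.49·4.3·cos²38.2°·tan32.6° = 10.1 + 10.49·4.3·0.6176·0.6395 = 27.915 kPa
Denominator = 20.3·4.3·sin38.2°·cos38.2° = 20.3·4.3·0.6184·0.7859 = 42.421 kPa
FS = 27.915 / 42.421 = 0.658

FS = 0.66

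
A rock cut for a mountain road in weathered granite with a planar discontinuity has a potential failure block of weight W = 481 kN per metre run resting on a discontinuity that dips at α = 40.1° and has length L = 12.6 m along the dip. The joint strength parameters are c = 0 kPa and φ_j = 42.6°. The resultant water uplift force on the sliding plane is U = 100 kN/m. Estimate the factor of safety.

Resolving the block weight along and normal to the plane and applying the Mohr–Coulomb strength on the joint:
N' = W cosα − U = 481·cos40.1° − 100 = 267.9 kN/m
Driving force T = W sinα = 481·sin40.1° = 309.8 kN/m
Resisting force R = c·L + N'·tanφ_j = 0·12.6 + 267.9·tan42.6° = 0.0 + 246.4 = 246.4 kN/m
FS = R / T = 246.4 / 309.8 = 0.795

FS = 0.80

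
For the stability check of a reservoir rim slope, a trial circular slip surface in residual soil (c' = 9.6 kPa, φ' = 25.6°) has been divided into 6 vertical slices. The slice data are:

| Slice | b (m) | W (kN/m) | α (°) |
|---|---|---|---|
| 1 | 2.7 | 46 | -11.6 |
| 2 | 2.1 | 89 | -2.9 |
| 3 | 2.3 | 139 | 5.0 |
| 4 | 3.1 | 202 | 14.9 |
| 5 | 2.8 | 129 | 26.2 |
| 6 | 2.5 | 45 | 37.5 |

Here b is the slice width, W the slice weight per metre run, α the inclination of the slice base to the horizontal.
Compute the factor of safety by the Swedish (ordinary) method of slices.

Ordinary method of slices: FS = Σ[c'·Δl_i + (W_i cosα_i)·tanφ'] / Σ W_i sinα_i, with Δl_i = b_i / cosα_i.
Slice 1: Δl = 2.7/cos(-11.6°) = 2.756 m; N'_1 = 46·cos(-11.6°) = 45.1; c'Δl = 26.46; W sinα = -9.2
Slice 2: Δl = 2.1/cos(-2.9°) = 2.103 m; N'_2 = 89·cos(-2.9°) = 88.9; c'Δl = 20.19; W sinα = -4.5
Slice 3: Δl = 2.3/cos5.0° = 2.309 m; N'_3 = 139·cos5.0° = 138.5; c'Δl = 22.16; W sinα = 12.1
Slice 4: Δl = 3.1/cos14.9° = 3.208 m; N'_4 = 202·cos14.9° = 195.2; c'Δl = 30.80; W sinα = 51.9
Slice 5: Δl = 2.8/cos26.2° = 3.121 m; N'_5 = 129·cos26.2° = 115.7; c'Δl = 29.96; W sinα = 57.0
Slice 6: Δl = 2.5/cos37.5° = 3.151 m; N'_6 = 45·cos37.5° = 35.7; c'Δl = 30.25; W sinα = 27.4
Σc'Δl = 159.8 kN/m; ΣN' = 619.1 kN/m; ΣW sinα = 134.7 kN/m
Resisting = 159.8 + 619.1·tan25.6° = 159.8 + 296.6 = 456.4 kN/m
FS = 456.4 / 134.7 = 3.390

FS = 3.39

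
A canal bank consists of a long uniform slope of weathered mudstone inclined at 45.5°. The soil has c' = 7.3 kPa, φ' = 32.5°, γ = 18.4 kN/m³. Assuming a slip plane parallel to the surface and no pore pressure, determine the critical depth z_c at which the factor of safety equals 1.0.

Setting FS = 1.00 in FS = [c' + γz cos²β tanφ'] / [γz sinβ cosβ] and solving for z:
z = c' / [γ cosβ (FS·sinβ − cosβ·tanφ')]
  = 7.3 / [18.4·cos45.5°·(1.00·sin45.5° − cos45.5°·tan32.5°)]
  = 7.3 / [18.4·0.7009·(1.00·0.7133 − 0.7009·0.6371)]
  = 7.3 / 3.4398 = 2.122 m

z_c = 2.12 m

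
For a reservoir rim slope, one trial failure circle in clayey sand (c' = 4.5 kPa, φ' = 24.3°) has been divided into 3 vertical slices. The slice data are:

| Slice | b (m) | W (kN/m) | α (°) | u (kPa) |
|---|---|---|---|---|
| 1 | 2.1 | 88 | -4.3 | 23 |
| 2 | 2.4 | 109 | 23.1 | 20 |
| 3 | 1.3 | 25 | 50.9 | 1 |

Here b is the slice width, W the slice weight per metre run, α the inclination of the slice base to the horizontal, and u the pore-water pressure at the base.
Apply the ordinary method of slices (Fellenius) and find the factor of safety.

FS = 1.37

Ordinary method of slices: FS = Σ[c'·Δl_i + (W_i cosα_i − u_i·Δl_i)·tanφ'] / Σ W_i sinα_i, with Δl_i = b_i / cosα_i.
Slice 1: Δl = 2.1/cos(-4.3°) = 2.106 m; N'_1 = 88·cos(-4.3°) − 23·2.106 = 39.3; c'Δl = 9.48; W sinα = -6.6
Slice 2: Δl = 2.4/cos23.1° = 2.609 m; N'_2 = 109·cos23.1° − 20·2.609 = 48.1; c'Δl = 11.74; W sinα = 42.8
Slice 3: Δl = 1.3/cos50.9° = 2.061 m; N'_3 = 25·cos50.9° − 1·2.061 = 13.7; c'Δl = 9.28; W sinα = 19.4
Σc'Δl = 30.5 kN/m; ΣN' = 101.1 kN/m; ΣW sinα = 55.6 kN/m
Resisting = 30.5 + 101.1·tan24.3° = 30.5 + 45.6 = 76.1 kN/m
FS = 76.1 / 55.6 = 1.370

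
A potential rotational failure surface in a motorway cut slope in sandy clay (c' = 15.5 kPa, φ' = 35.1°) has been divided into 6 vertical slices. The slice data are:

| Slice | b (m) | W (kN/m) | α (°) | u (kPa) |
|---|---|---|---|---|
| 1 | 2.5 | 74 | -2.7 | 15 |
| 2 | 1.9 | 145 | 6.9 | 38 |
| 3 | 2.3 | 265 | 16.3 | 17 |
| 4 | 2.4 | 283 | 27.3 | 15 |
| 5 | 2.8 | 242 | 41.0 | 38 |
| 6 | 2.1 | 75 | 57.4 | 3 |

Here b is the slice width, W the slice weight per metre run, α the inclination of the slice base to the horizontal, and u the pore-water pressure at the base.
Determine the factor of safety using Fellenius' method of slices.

Ordinary method of slices: FS = Σ[c'·Δl_i + (W_i cosα_i − u_i·Δl_i)·tanφ'] / Σ W_i sinα_i, with Δl_i = b_i / cosα_i.
Slice 1: Δl = 2.5/cos(-2.7°) = 2.503 m; N'_1 = 74·cos(-2.7°) − 15·2.503 = 36.4; c'Δl = 38.79; W sinα = -3.5
Slice 2: Δl = 1.9/cos6.9° = 1.914 m; N'_2 = 145·cos6.9° − 38·1.914 = 71.2; c'Δl = 29.66; W sinα = 17.4
Slice 3: Δl = 2.3/cos16.3° = 2.396 m; N'_3 = 265·cos16.3° − 17·2.396 = 213.6; c'Δl = 37.14; W sinα = 74.4
Slice 4: Δl = 2.4/cos27.3° = 2.701 m; N'_4 = 283·cos27.3° − 15·2.701 = 211.0; c'Δl = 41.86; W sinα = 129.8
Slice 5: Δl = 2.8/cos41.0° = 3.710 m; N'_5 = 242·cos41.0° − 38·3.710 = 41.7; c'Δl = 57.51; W sinα = 158.8
Slice 6: Δl = 2.1/cos57.4° = 3.898 m; N'_6 = 75·cos57.4° − 3·3.898 = 28.7; c'Δl = 60.42; W sinα = 63.2
Σc'Δl = 265.4 kN/m; ΣN' = 602.5 kN/m; ΣW sinα = 440.1 kN/m
Resisting = 265.4 + 602.5·tan35.1° = 265.4 + 423.5 = 688.9 kN/m
FS = 688.9 / 440.1 = 1.565

FS = 1.57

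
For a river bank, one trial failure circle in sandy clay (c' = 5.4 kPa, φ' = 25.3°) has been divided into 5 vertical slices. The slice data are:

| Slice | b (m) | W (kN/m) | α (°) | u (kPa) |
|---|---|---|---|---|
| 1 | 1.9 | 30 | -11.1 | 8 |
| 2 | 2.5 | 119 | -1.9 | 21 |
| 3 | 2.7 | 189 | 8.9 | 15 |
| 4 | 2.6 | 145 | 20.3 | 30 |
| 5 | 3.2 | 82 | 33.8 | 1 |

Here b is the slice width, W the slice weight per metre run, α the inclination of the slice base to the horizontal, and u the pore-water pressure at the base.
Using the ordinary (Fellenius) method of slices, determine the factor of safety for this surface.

FS = 2.05

Ordinary method of slices: FS = Σ[c'·Δl_i + (W_i cosα_i − u_i·Δl_i)·tanφ'] / Σ W_i sinα_i, with Δl_i = b_i / cosα_i.
Slice 1: Δl = 1.9/cos(-11.1°) = 1.936 m; N'_1 = 30·cos(-11.1°) − 8·1.936 = 13.9; c'Δl = 10.46; W sinα = -5.8
Slice 2: Δl = 2.5/cos(-1.9°) = 2.501 m; N'_2 = 119·cos(-1.9°) − 21·2.501 = 66.4; c'Δl = 13.51; W sinα = -3.9
Slice 3: Δl = 2.7/cos8.9° = 2.733 m; N'_3 = 189·cos8.9° − 15·2.733 = 145.7; c'Δl = 14.76; W sinα = 29.2
Slice 4: Δl = 2.6/cos20.3° = 2.772 m; N'_4 = 145·cos20.3° − 30·2.772 = 52.8; c'Δl = 14.97; W sinα = 50.3
Slice 5: Δl = 3.2/cos33.8° = 3.851 m; N'_5 = 82·cos33.8° − 1·3.851 = 64.3; c'Δl = 20.79; W sinα = 45.6
Σc'Δl = 74.5 kN/m; ΣN' = 343.2 kN/m; ΣW sinα = 115.4 kN/m
Resisting = 74.5 + 343.2·tan25.3° = 74.5 + 162.2 = 236.7 kN/m
FS = 236.7 / 115.4 = 2.051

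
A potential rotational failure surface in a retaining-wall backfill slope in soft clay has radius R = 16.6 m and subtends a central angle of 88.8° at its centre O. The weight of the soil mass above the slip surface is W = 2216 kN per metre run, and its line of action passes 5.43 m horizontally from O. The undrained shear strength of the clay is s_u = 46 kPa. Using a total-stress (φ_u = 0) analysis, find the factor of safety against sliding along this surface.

FS = 1.63

Taking moments about the centre O, the resisting moment is provided by the undrained shear strength acting along the arc:
Arc length L_a = R·θ = 16.6·(88.8°·π/180) = 16.6·1.5499 = 25.73 m
M_R = s_u·L_a·R = 46·25.73·16.6 = 19645.6 kN·m/m
M_D = W·d = 2216·5.43 = 12032.9 kN·m/m
FS = M_R / M_D = 19645.6 / 12032.9 = 1.633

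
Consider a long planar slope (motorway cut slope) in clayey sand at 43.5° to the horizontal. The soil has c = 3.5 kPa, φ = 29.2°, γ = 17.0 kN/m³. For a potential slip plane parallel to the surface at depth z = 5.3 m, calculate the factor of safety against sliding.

FS = 0.67

For an infinite slope with a slip plane parallel to the surface (no pore pressure): FS = [c + γz cos²β tanφ] / [γz sinβ cosβ].
γz = 17.0·5.3 = 90.10 kN/m²
Numerator = 3.5 + 90.10·cos²43.5°·tan29.2° = 3.5 + 90.10·0.5262·0.5589 = 29.995 kPa
Denominator = 90.10·sin43.5°·cos43.5° = 90.10·0.6884·0.7254 = 44.988 kPa
FS = 29.995 / 44.988 = 0.667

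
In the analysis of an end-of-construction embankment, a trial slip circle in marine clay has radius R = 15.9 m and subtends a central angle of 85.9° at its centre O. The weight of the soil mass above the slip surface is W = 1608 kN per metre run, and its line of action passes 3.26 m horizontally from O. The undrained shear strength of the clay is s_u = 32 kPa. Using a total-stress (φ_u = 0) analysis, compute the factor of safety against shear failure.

FS = 2.31

Taking moments about the centre O, the resisting moment is provided by the undrained shear strength acting along the arc:
Arc length L_a = R·θ = 15.9·(85.9°·π/180) = 15.9·1.4992 = 23.84 m
M_R = s_u·L_a·R = 32·23.84·15.9 = 12128.7 kN·m/m
M_D = W·d = 1608·3.26 = 5242.1 kN·m/m
FS = M_R / M_D = 12128.7 / 5242.1 = 2.314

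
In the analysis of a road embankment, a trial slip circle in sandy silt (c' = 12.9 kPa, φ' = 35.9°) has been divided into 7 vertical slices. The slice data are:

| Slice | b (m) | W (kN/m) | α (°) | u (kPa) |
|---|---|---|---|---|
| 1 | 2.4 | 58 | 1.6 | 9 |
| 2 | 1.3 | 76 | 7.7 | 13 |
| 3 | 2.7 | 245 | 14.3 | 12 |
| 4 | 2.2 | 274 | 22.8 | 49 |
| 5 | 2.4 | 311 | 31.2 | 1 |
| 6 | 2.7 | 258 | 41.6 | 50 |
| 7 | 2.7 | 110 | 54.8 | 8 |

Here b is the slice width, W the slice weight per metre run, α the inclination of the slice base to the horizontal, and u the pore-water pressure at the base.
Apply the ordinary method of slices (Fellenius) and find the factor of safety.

Ordinary method of slices: FS = Σ[c'·Δl_i + (W_i cosα_i − u_i·Δl_i)·tanφ'] / Σ W_i sinα_i, with Δl_i = b_i / cosα_i.
Slice 1: Δl = 2.4/cos1.6° = 2.401 m; N'_1 = 58·cos1.6° − 9·2.401 = 36.4; c'Δl = 30.97; W sinα = 1.6
Slice 2: Δl = 1.3/cos7.7° = 1.312 m; N'_2 = 76·cos7.7° − 13·1.312 = 58.3; c'Δl = 16.92; W sinα = 10.2
Slice 3: Δl = 2.7/cos14.3° = 2.786 m; N'_3 = 245·cos14.3° − 12·2.786 = 204.0; c'Δl = 35.94; W sinα = 60.5
Slice 4: Δl = 2.2/cos22.8° = 2.386 m; N'_4 = 274·cos22.8° − 49·2.386 = 135.7; c'Δl = 30.79; W sinα = 106.2
Slice 5: Δl = 2.4/cos31.2° = 2.806 m; N'_5 = 311·cos31.2° − 1·2.806 = 263.2; c'Δl = 36.20; W sinα = 161.1
Slice 6: Δl = 2.7/cos41.6° = 3.611 m; N'_6 = 258·cos41.6° − 50·3.611 = 12.4; c'Δl = 46.58; W sinα = 171.3
Slice 7: Δl = 2.7/cos54.8° = 4.684 m; N'_7 = 110·cos54.8° − 8·4.684 = 25.9; c'Δl = 60.42; W sinα = 89.9
Σc'Δl = 257.8 kN/m; ΣN' = 735.8 kN/m; ΣW sinα = 600.8 kN/m
Resisting = 257.8 + 735.8·tan35.9° = 257.8 + 532.6 = 790.5 kN/m
FS = 790.5 / 600.8 = 1.316

FS = 1.32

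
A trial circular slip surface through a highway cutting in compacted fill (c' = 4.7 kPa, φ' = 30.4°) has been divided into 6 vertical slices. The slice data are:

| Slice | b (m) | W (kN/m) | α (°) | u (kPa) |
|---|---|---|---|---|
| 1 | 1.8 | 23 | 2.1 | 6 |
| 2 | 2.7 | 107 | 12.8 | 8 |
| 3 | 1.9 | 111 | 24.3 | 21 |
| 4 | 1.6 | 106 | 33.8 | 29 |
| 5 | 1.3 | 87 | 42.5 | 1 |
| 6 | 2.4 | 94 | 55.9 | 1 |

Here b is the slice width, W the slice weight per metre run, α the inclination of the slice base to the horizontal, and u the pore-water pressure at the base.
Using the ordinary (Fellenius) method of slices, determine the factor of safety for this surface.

Ordinary method of slices: FS = Σ[c'·Δl_i + (W_i cosα_i − u_i·Δl_i)·tanφ'] / Σ W_i sinα_i, with Δl_i = b_i / cosα_i.
Slice 1: Δl = 1.8/cos2.1° = 1.801 m; N'_1 = 23·cos2.1° − 6·1.801 = 12.2; c'Δl = 8.47; W sinα = 0.8
Slice 2: Δl = 2.7/cos12.8° = 2.769 m; N'_2 = 107·cos12.8° − 8·2.769 = 82.2; c'Δl = 13.01; W sinα = 23.7
Slice 3: Δl = 1.9/cos24.3° = 2.085 m; N'_3 = 111·cos24.3° − 21·2.085 = 57.4; c'Δl = 9.80; W sinα = 45.7
Slice 4: Δl = 1.6/cos33.8° = 1.925 m; N'_4 = 106·cos33.8° − 29·1.925 = 32.2; c'Δl = 9.05; W sinα = 59.0
Slice 5: Δl = 1.3/cos42.5° = 1.763 m; N'_5 = 87·cos42.5° − 1·1.763 = 62.4; c'Δl = 8.29; W sinα = 58.8
Slice 6: Δl = 2.4/cos55.9° = 4.281 m; N'_6 = 94·cos55.9° − 1·4.281 = 48.4; c'Δl = 20.12; W sinα = 77.8
Σc'Δl = 68.7 kN/m; ΣN' = 294.8 kN/m; ΣW sinα = 265.8 kN/m
Resisting = 68.7 + 294.8·tan30.4° = 68.7 + 173.0 = 241.7 kN/m
FS = 241.7 / 265.8 = 0.909

FS = 0.91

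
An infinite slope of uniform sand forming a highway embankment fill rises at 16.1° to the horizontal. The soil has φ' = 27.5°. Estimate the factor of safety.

For a dry cohesionless infinite slope the factor of safety is FS = tanφ' / tanβ.
FS = tan27.5° / tan16.1° = 0.5206 / 0.2886 = 1.804

FS = 1.80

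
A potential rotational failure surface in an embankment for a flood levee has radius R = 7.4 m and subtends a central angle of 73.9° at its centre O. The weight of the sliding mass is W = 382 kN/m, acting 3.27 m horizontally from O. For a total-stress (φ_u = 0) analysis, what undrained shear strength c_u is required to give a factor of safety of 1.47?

FS = c_u·L_a·R / (W·d), so c_u = FS·W·d / (L_a·R).
Arc length L_a = R·θ = 7.4·(73.9°·π/180) = 7.4·1.2898 = 9.54 m
c_u = 1.47·382·3.27 / (9.54·7.4) = 1836.2 / 70.63 = 26.00 kPa

c_u = 26.0 kPa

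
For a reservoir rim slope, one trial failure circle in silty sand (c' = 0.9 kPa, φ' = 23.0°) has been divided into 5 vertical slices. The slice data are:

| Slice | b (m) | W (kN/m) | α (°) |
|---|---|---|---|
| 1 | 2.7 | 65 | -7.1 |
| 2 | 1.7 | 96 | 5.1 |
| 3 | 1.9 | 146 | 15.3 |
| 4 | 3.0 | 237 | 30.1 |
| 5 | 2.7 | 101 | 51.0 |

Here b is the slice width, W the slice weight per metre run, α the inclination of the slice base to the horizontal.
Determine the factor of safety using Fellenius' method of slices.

Ordinary method of slices: FS = Σ[c'·Δl_i + (W_i cosα_i)·tanφ'] / Σ W_i sinα_i, with Δl_i = b_i / cosα_i.
Slice 1: Δl = 2.7/cos(-7.1°) = 2.721 m; N'_1 = 65·cos(-7.1°) = 64.5; c'Δl = 2.45; W sinα = -8.0
Slice 2: Δl = 1.7/cos5.1° = 1.707 m; N'_2 = 96·cos5.1° = 95.6; c'Δl = 1.54; W sinα = 8.5
Slice 3: Δl = 1.9/cos15.3° = 1.970 m; N'_3 = 146·cos15.3° = 140.8; c'Δl = 1.77; W sinα = 38.5
Slice 4: Δl = 3.0/cos30.1° = 3.468 m; N'_4 = 237·cos30.1° = 205.0; c'Δl = 3.12; W sinα = 118.9
Slice 5: Δl = 2.7/cos51.0° = 4.290 m; N'_5 = 101·cos51.0° = 63.6; c'Δl = 3.86; W sinα = 78.5
Σc'Δl = 12.7 kN/m; ΣN' = 569.5 kN/m; ΣW sinα = 236.4 kN/m
Resisting = 12.7 + 569.5·tan23.0° = 12.7 + 241.8 = 254.5 kN/m
FS = 254.5 / 236.4 = 1.077

FS = 1.08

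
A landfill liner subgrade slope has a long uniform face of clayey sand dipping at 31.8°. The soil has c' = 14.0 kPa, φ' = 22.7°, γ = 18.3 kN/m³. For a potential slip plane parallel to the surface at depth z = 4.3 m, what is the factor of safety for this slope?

For an infinite slope with a slip plane parallel to the surface (no pore pressure): FS = [c' + γz cos²β tanφ'] / [γz sinβ cosβ].
γz = 18.3·4.3 = 78.69 kN/m²
Numerator = 14.0 + 78.69·cos²31.8°·tan22.7° = 14.0 + 78.69·0.7223·0.4183 = 37.776 kPa
Denominator = 78.69·sin31.8°·cos31.8° = 78.69·0.5270·0.8499 = 35.242 kPa
FS = 37.776 / 35.242 = 1.072

FS = 1.07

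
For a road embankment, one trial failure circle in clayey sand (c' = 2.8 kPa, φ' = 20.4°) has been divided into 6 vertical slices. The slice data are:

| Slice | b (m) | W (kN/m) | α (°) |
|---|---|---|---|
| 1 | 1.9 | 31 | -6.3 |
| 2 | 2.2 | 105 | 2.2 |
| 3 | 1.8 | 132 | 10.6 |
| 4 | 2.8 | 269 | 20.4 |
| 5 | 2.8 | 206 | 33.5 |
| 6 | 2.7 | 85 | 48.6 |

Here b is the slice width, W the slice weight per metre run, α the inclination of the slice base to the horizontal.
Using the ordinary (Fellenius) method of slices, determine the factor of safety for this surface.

FS = 1.09

Ordinary method of slices: FS = Σ[c'·Δl_i + (W_i cosα_i)·tanφ'] / Σ W_i sinα_i, with Δl_i = b_i / cosα_i.
Slice 1: Δl = 1.9/cos(-6.3°) = 1.912 m; N'_1 = 31·cos(-6.3°) = 30.8; c'Δl = 5.35; W sinα = -3.4
Slice 2: Δl = 2.2/cos2.2° = 2.202 m; N'_2 = 105·cos2.2° = 104.9; c'Δl = 6.16; W sinα = 4.0
Slice 3: Δl = 1.8/cos10.6° = 1.831 m; N'_3 = 132·cos10.6° = 129.7; c'Δl = 5.13; W sinα = 24.3
Slice 4: Δl = 2.8/cos20.4° = 2.987 m; N'_4 = 269·cos20.4° = 252.1; c'Δl = 8.36; W sinα = 93.8
Slice 5: Δl = 2.8/cos33.5° = 3.358 m; N'_5 = 206·cos33.5° = 171.8; c'Δl = 9.40; W sinα = 113.7
Slice 6: Δl = 2.7/cos48.6° = 4.083 m; N'_6 = 85·cos48.6° = 56.2; c'Δl = 11.43; W sinα = 63.8
Σc'Δl = 45.8 kN/m; ΣN' = 745.6 kN/m; ΣW sinα = 296.1 kN/m
Resisting = 45.8 + 745.6·tan20.4° = 45.8 + 277.3 = 323.1 kN/m
FS = 323.1 / 296.1 = 1.091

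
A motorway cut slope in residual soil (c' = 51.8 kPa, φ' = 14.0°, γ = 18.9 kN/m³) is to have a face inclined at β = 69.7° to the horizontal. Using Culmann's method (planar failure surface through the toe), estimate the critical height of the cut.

H_c = 22.86 m

Culmann's analysis gives the critical failure plane at α_cr = (β + φ')/2 = (69.7 + 14.0)/2 = 41.9°, and the critical height
H_c = (4c'/γ) · sinβ cosφ' / [1 − cos(β − φ')]
    = (4·51.8/18.9) · sin69.7°·cos14.0° / [1 − cos(55.7°)]
    = 10.963 · 0.9379·0.9703 / [1 − 0.5635]
    = 10.963 · 0.9100 / 0.4365
    = 22.86 m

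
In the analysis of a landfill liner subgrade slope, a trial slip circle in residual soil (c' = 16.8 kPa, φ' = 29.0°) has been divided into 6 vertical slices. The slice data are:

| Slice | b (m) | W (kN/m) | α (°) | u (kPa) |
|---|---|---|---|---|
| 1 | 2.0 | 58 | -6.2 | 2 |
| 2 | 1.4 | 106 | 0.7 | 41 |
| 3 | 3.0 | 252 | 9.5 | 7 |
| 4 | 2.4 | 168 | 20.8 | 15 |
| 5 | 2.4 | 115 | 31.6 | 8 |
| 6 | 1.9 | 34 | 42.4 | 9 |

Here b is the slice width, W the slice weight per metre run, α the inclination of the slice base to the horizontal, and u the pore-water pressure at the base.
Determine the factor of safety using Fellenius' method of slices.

Ordinary method of slices: FS = Σ[c'·Δl_i + (W_i cosα_i − u_i·Δl_i)·tanφ'] / Σ W_i sinα_i, with Δl_i = b_i / cosα_i.
Slice 1: Δl = 2.0/cos(-6.2°) = 2.012 m; N'_1 = 58·cos(-6.2°) − 2·2.012 = 53.6; c'Δl = 33.80; W sinα = -6.3
Slice 2: Δl = 1.4/cos0.7° = 1.400 m; N'_2 = 106·cos0.7° − 41·1.400 = 48.6; c'Δl = 23.52; W sinα = 1.3
Slice 3: Δl = 3.0/cos9.5° = 3.042 m; N'_3 = 252·cos9.5° − 7·3.042 = 227.3; c'Δl = 51.10; W sinα = 41.6
Slice 4: Δl = 2.4/cos20.8° = 2.567 m; N'_4 = 168·cos20.8° − 15·2.567 = 118.5; c'Δl = 43.13; W sinα = 59.7
Slice 5: Δl = 2.4/cos31.6° = 2.818 m; N'_5 = 115·cos31.6° − 8·2.818 = 75.4; c'Δl = 47.34; W sinα = 60.3
Slice 6: Δl = 1.9/cos42.4° = 2.573 m; N'_6 = 34·cos42.4° − 9·2.573 = 2.0; c'Δl = 43.23; W sinα = 22.9
Σc'Δl = 242.1 kN/m; ΣN' = 525.4 kN/m; ΣW sinα = 179.5 kN/m
Resisting = 242.1 + 525.4·tan29.0° = 242.1 + 291.2 = 533.3 kN/m
FS = 533.3 / 179.5 = 2.972

FS = 2.97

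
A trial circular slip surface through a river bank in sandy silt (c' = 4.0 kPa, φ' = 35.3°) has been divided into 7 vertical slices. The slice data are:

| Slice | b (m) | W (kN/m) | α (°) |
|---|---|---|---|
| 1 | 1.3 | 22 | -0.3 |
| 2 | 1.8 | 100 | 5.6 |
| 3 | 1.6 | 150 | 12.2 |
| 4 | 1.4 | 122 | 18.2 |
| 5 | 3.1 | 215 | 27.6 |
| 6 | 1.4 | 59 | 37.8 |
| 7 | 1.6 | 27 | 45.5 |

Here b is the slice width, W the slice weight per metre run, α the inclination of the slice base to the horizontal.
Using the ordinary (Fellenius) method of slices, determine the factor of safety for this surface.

Ordinary method of slices: FS = Σ[c'·Δl_i + (W_i cosα_i)·tanφ'] / Σ W_i sinα_i, with Δl_i = b_i / cosα_i.
Slice 1: Δl = 1.3/cos(-0.3°) = 1.300 m; N'_1 = 22·cos(-0.3°) = 22.0; c'Δl = 5.20; W sinα = -0.1
Slice 2: Δl = 1.8/cos5.6° = 1.809 m; N'_2 = 100·cos5.6° = 99.5; c'Δl = 7.23; W sinα = 9.8
Slice 3: Δl = 1.6/cos12.2° = 1.637 m; N'_3 = 150·cos12.2° = 146.6; c'Δl = 6.55; W sinα = 31.7
Slice 4: Δl = 1.4/cos18.2° = 1.474 m; N'_4 = 122·cos18.2° = 115.9; c'Δl = 5.89; W sinα = 38.1
Slice 5: Δl = 3.1/cos27.6° = 3.498 m; N'_5 = 215·cos27.6° = 190.5; c'Δl = 13.99; W sinα = 99.6
Slice 6: Δl = 1.4/cos37.8° = 1.772 m; N'_6 = 59·cos37.8° = 46.6; c'Δl = 7.09; W sinα = 36.2
Slice 7: Δl = 1.6/cos45.5° = 2.283 m; N'_7 = 27·cos45.5° = 18.9; c'Δl = 9.13; W sinα = 19.3
Σc'Δl = 55.1 kN/m; ΣN' = 640.1 kN/m; ΣW sinα = 234.5 kN/m
Resisting = 55.1 + 640.1·tan35.3° = 55.1 + 453.2 = 508.3 kN/m
FS = 508.3 / 234.5 = 2.168

FS = 2.17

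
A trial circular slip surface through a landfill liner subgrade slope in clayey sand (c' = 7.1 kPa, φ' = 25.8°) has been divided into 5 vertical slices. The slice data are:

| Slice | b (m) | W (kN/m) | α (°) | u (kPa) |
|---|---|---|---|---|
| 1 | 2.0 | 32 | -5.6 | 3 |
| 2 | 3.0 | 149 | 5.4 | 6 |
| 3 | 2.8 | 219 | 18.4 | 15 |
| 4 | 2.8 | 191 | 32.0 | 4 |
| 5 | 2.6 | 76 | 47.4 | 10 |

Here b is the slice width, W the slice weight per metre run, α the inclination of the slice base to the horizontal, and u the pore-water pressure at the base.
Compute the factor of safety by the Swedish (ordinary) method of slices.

Ordinary method of slices: FS = Σ[c'·Δl_i + (W_i cosα_i − u_i·Δl_i)·tanφ'] / Σ W_i sinα_i, with Δl_i = b_i / cosα_i.
Slice 1: Δl = 2.0/cos(-5.6°) = 2.010 m; N'_1 = 32·cos(-5.6°) − 3·2.010 = 25.8; c'Δl = 14.27; W sinα = -3.1
Slice 2: Δl = 3.0/cos5.4° = 3.013 m; N'_2 = 149·cos5.4° − 6·3.013 = 130.3; c'Δl = 21.39; W sinα = 14.0
Slice 3: Δl = 2.8/cos18.4° = 2.951 m; N'_3 = 219·cos18.4° − 15·2.951 = 163.5; c'Δl = 20.95; W sinα = 69.1
Slice 4: Δl = 2.8/cos32.0° = 3.302 m; N'_4 = 191·cos32.0° − 4·3.302 = 148.8; c'Δl = 23.44; W sinα = 101.2
Slice 5: Δl = 2.6/cos47.4° = 3.841 m; N'_5 = 76·cos47.4° − 10·3.841 = 13.0; c'Δl = 27.27; W sinα = 55.9
Σc'Δl = 107.3 kN/m; ΣN' = 481.4 kN/m; ΣW sinα = 237.2 kN/m
Resisting = 107.3 + 481.4·tan25.8° = 107.3 + 232.7 = 340.1 kN/m
FS = 340.1 / 237.2 = 1.434

FS = 1.43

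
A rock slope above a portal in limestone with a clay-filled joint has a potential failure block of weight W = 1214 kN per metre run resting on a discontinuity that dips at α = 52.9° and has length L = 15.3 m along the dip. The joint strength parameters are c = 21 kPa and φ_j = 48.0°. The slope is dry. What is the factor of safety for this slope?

Resolving the block weight along and normal to the plane and applying the Mohr–Coulomb strength on the joint:
N' = W cosα = 1214·cos52.9° = 732.3 kN/m
Driving force T = W sinα = 1214·sin52.9° = 968.3 kN/m
Resisting force R = c·L + N'·tanφ_j = 21·15.3 + 732.3·tan48.0° = 321.3 + 813.3 = 1134.6 kN/m
FS = R / T = 1134.6 / 968.3 = 1.172

FS = 1.17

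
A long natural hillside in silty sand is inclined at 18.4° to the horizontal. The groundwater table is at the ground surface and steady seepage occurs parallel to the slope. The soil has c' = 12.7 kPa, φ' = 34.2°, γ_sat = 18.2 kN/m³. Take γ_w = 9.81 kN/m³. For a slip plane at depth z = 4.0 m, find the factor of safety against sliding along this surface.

FS = 1.52

With seepage parallel to the slope and the water table at the surface, the effective normal stress on the slip plane uses the buoyant unit weight γ' = γ_sat − γ_w while the driving shear stress uses γ_sat:
FS = [c' + γ' z cos²β tanφ'] / [γ_sat z sinβ cosβ]
γ' = 18.2 − 9.81 = 8.39 kN/m³
Numerator = 12.7 + 8.39·4.0·cos²18.4°·tan34.2° = 12.7 + 8.39·4.0·0.9004·0.6796 = 33.235 kPa
Denominator = 18.2·4.0·sin18.4°·cos18.4° = 18.2·4.0·0.3156·0.9489 = 21.804 kPa
FS = 33.235 / 21.804 = 1.524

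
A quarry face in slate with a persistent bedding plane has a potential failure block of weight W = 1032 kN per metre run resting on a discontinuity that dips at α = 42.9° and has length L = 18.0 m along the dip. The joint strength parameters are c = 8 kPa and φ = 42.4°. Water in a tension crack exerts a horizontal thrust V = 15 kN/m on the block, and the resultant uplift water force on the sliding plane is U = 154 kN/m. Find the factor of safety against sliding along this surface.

Resolving the block weight along and normal to the plane and applying the Mohr–Coulomb strength on the joint:
N' = W cosα − U − V sinα = 1032·cos42.9° − 154 − 15·sin42.9° = 591.8 kN/m
Driving force T = W sinα + V cosα = 1032·sin42.9° + 15·cos42.9° = 713.5 kN/m
Resisting force R = c·L + N'·tanφ = 8·18.0 + 591.8·tan42.4° = 144.0 + 540.4 = 684.4 kN/m
FS = R / T = 684.4 / 713.5 = 0.959

FS = 0.96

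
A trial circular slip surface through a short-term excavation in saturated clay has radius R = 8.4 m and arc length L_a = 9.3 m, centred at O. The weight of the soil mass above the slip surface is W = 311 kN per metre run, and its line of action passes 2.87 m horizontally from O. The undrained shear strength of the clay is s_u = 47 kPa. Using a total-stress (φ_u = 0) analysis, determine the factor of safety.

FS = 4.11

Taking moments about the centre O, the resisting moment is provided by the undrained shear strength acting along the arc:
M_R = s_u·L_a·R = 47·9.30·8.4 = 3671.6 kN·m/m
M_D = W·d = 311·2.87 = 892.6 kN·m/m
FS = M_R / M_D = 3671.6 / 892.6 = 4.114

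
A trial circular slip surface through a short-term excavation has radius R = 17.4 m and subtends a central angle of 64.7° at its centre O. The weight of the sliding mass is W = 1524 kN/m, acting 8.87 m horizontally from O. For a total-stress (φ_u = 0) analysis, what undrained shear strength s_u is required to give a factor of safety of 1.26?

s_u = 49.8 kPa

FS = s_u·L_a·R / (W·d), so s_u = FS·W·d / (L_a·R).
Arc length L_a = R·θ = 17.4·(64.7°·π/180) = 17.4·1.1292 = 19.65 m
s_u = 1.26·1524·8.87 / (19.65·17.4) = 17032.5 / 341.89 = 49.82 kPa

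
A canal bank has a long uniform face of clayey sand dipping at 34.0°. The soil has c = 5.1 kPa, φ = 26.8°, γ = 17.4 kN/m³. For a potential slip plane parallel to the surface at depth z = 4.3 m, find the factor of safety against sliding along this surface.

For an infinite slope with a slip plane parallel to the surface (no pore pressure): FS = [c + γz cos²β tanφ] / [γz sinβ cosβ].
γz = 17.4·4.3 = 74.82 kN/m²
Numerator = 5.1 + 74.82·cos²34.0°·tan26.8° = 5.1 + 74.82·0.6873·0.5051 = 31.076 kPa
Denominator = 74.82·sin34.0°·cos34.0° = 74.82·0.5592·0.8290 = 34.686 kPa
FS = 31.076 / 34.686 = 0.896

FS = 0.90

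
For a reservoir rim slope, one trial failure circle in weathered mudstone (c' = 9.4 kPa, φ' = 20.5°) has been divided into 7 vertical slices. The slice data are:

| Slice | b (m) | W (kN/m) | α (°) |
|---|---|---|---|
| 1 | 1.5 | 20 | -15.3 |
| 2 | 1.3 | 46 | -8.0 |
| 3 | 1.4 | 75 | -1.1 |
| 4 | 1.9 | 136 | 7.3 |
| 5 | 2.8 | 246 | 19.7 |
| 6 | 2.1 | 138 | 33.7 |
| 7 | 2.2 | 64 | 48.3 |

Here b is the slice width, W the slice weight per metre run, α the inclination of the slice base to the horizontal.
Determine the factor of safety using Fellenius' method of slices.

FS = 1.84

Ordinary method of slices: FS = Σ[c'·Δl_i + (W_i cosα_i)·tanφ'] / Σ W_i sinα_i, with Δl_i = b_i / cosα_i.
Slice 1: Δl = 1.5/cos(-15.3°) = 1.555 m; N'_1 = 20·cos(-15.3°) = 19.3; c'Δl = 14.62; W sinα = -5.3
Slice 2: Δl = 1.3/cos(-8.0°) = 1.313 m; N'_2 = 46·cos(-8.0°) = 45.6; c'Δl = 12.34; W sinα = -6.4
Slice 3: Δl = 1.4/cos(-1.1°) = 1.400 m; N'_3 = 75·cos(-1.1°) = 75.0; c'Δl = 13.16; W sinα = -1.4
Slice 4: Δl = 1.9/cos7.3° = 1.916 m; N'_4 = 136·cos7.3° = 134.9; c'Δl = 18.01; W sinα = 17.3
Slice 5: Δl = 2.8/cos19.7° = 2.974 m; N'_5 = 246·cos19.7° = 231.6; c'Δl = 27.96; W sinα = 82.9
Slice 6: Δl = 2.1/cos33.7° = 2.524 m; N'_6 = 138·cos33.7° = 114.8; c'Δl = 23.73; W sinα = 76.6
Slice 7: Δl = 2.2/cos48.3° = 3.307 m; N'_7 = 64·cos48.3° = 42.6; c'Δl = 31.09; W sinα = 47.8
Σc'Δl = 140.9 kN/m; ΣN' = 663.7 kN/m; ΣW sinα = 211.4 kN/m
Resisting = 140.9 + 663.7·tan20.5° = 140.9 + 248.2 = 389.0 kN/m
FS = 389.0 / 211.4 = 1.840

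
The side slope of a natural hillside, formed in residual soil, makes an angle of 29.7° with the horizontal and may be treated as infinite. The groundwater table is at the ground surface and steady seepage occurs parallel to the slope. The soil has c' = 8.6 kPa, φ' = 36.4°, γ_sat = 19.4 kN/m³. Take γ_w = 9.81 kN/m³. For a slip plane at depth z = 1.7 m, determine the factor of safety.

With seepage parallel to the slope and the water table at the surface, the effective normal stress on the slip plane uses the buoyant unit weight γ' = γ_sat − γ_w while the driving shear stress uses γ_sat:
FS = [c' + γ' z cos²β tanφ'] / [γ_sat z sinβ cosβ]
γ' = 19.4 − 9.81 = 9.59 kN/m³
Numerator = 8.6 + 9.59·1.7·cos²29.7°·tan36.4° = 8.6 + 9.59·1.7·0.7545·0.7373 = 17.669 kPa
Denominator = 19.4·1.7·sin29.7°·cos29.7° = 19.4·1.7·0.4955·0.8686 = 14.194 kPa
FS = 17.669 / 14.194 = 1.245

FS = 1.24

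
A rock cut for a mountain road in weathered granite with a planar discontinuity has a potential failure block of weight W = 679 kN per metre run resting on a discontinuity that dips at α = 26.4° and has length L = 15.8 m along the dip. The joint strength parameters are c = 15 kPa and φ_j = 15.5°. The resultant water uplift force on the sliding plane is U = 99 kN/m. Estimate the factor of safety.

FS = 1.25

Resolving the block weight along and normal to the plane and applying the Mohr–Coulomb strength on the joint:
N' = W cosα − U = 679·cos26.4° − 99 = 509.2 kN/m
Driving force T = W sinα = 679·sin26.4° = 301.9 kN/m
Resisting force R = c·L + N'·tanφ_j = 15·15.8 + 509.2·tan15.5° = 237.0 + 141.2 = 378.2 kN/m
FS = R / T = 378.2 / 301.9 = 1.253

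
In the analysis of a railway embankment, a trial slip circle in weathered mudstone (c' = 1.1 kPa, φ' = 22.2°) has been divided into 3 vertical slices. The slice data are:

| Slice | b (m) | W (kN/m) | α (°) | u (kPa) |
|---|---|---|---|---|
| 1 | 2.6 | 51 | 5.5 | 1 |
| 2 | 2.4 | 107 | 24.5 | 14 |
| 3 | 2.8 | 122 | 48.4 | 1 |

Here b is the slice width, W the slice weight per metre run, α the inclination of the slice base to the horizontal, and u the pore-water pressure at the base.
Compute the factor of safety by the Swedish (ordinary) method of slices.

Ordinary method of slices: FS = Σ[c'·Δl_i + (W_i cosα_i − u_i·Δl_i)·tanφ'] / Σ W_i sinα_i, with Δl_i = b_i / cosα_i.
Slice 1: Δl = 2.6/cos5.5° = 2.612 m; N'_1 = 51·cos5.5° − 1·2.612 = 48.2; c'Δl = 2.87; W sinα = 4.9
Slice 2: Δl = 2.4/cos24.5° = 2.637 m; N'_2 = 107·cos24.5° − 14·2.637 = 60.4; c'Δl = 2.90; W sinα = 44.4
Slice 3: Δl = 2.8/cos48.4° = 4.217 m; N'_3 = 122·cos48.4° − 1·4.217 = 76.8; c'Δl = 4.64; W sinα = 91.2
Σc'Δl = 10.4 kN/m; ΣN' = 185.4 kN/m; ΣW sinα = 140.5 kN/m
Resisting = 10.4 + 185.4·tan22.2° = 10.4 + 75.7 = 86.1 kN/m
FS = 86.1 / 140.5 = 0.613

FS = 0.61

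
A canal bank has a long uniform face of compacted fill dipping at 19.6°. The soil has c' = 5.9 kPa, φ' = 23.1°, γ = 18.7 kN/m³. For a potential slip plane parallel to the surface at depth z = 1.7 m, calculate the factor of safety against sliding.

For an infinite slope with a slip plane parallel to the surface (no pore pressure): FS = [c' + γz cos²β tanφ'] / [γz sinβ cosβ].
γz = 18.7·1.7 = 31.79 kN/m²
Numerator = 5.9 + 31.79·cos²19.6°·tan23.1° = 5.9 + 31.79·0.8875·0.4265 = 17.934 kPa
Denominator = 31.79·sin19.6°·cos19.6° = 31.79·0.3355·0.9421 = 10.046 kPa
FS = 17.934 / 10.046 = 1.785

FS = 1.79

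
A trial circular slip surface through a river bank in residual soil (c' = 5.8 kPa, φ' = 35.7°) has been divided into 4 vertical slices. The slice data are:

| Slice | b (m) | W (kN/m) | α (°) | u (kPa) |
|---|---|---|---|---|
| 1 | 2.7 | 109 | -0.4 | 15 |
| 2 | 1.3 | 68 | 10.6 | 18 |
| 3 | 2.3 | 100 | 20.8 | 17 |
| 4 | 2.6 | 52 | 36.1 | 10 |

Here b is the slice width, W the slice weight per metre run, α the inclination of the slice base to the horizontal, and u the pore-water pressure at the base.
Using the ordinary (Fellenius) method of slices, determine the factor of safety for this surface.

Ordinary method of slices: FS = Σ[c'·Δl_i + (W_i cosα_i − u_i·Δl_i)·tanφ'] / Σ W_i sinα_i, with Δl_i = b_i / cosα_i.
Slice 1: Δl = 2.7/cos(-0.4°) = 2.700 m; N'_1 = 109·cos(-0.4°) − 15·2.700 = 68.5; c'Δl = 15.66; W sinα = -0.8
Slice 2: Δl = 1.3/cos10.6° = 1.323 m; N'_2 = 68·cos10.6° − 18·1.323 = 43.0; c'Δl = 7.67; W sinα = 12.5
Slice 3: Δl = 2.3/cos20.8° = 2.460 m; N'_3 = 100·cos20.8° − 17·2.460 = 51.7; c'Δl = 14.27; W sinα = 35.5
Slice 4: Δl = 2.6/cos36.1° = 3.218 m; N'_4 = 52·cos36.1° − 10·3.218 = 9.8; c'Δl = 18.66; W sinα = 30.6
Σc'Δl = 56.3 kN/m; ΣN' = 173.0 kN/m; ΣW sinα = 77.9 kN/m
Resisting = 56.3 + 173.0·tan35.7° = 56.3 + 124.3 = 180.6 kN/m
FS = 180.6 / 77.9 = 2.318

FS = 2.32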